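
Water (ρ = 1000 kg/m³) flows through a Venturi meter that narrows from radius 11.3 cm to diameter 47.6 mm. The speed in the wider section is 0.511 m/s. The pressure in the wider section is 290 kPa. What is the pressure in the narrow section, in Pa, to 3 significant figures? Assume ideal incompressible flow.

Continuity gives A₁v₁ = A₂v₂, so v₂ = (401 cm²)/(17.8 cm²) × 0.511 m/s = 11.5 m/s.
Bernoulli (h₁ = h₂): P₁ − P₂ = ½ρ(v₂² − v₁²).
P₂ = P₁ − ½ρ(v₂² − v₁²) = 290000 − ½·1000·(11.5² − 0.511²) = 290000 − 66200 = 224000 Pa.

224000 Pa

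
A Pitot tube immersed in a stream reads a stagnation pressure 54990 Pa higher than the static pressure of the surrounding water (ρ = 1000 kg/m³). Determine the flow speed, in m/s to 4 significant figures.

Bernoulli between the free stream and the stagnation point: ½ρv² = P_stag − P_static.
v = √(2ΔP/ρ) = √(2·54990/1000) = 10.49 m/s.

v = 10.49 m/s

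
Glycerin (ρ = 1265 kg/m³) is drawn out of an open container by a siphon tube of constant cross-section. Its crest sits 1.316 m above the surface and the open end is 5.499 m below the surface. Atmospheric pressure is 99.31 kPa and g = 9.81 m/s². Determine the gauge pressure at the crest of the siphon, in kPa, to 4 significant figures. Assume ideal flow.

Bernoulli surface→outlet gives ½v² = g·h_out, so v = √(2·9.81·5.499) = 10.39 m/s.
The bore is uniform, so the speed at the crest is the same v. Bernoulli surface→crest: P_atm = P_top + ½ρv² + ρg·h_top.
P_top = 99310 − ½·1265·10.39² − 1265·9.81·1.316 = 14740 Pa. So P_gauge = P_top − P_atm = -84570 Pa.

P_gauge ≈ -84.57 kPa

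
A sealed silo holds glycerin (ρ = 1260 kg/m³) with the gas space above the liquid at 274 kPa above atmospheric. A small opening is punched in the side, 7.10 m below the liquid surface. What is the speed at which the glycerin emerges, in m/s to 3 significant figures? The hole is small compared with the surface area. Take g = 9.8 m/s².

v ≈ 24.0 m/s

Take point 1 at the surface (v₁ ≈ 0) and point 2 at the hole (at atmospheric pressure). Bernoulli: P₁ + ρg h = P_atm + ½ρv₂².
With P₁ − P_atm = 274000 Pa, v₂ = √(2gh + 2ΔP/ρ) = √(2·9.8·7.10 + 2·274000/1260) = 24.0 m/s.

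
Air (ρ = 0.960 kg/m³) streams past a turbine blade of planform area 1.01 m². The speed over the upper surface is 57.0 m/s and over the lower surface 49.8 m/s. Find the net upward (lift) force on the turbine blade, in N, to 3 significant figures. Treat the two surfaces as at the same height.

F = 373 N

With equal heights on the two surfaces, Bernoulli gives P_lower − P_upper = ½ρ(v_upper² − v_lower²).
ΔP = ½·0.960·(57.0² − 49.8²) = 369 Pa.
Lift = ΔP · A = 369 × 1.01 = 373 N.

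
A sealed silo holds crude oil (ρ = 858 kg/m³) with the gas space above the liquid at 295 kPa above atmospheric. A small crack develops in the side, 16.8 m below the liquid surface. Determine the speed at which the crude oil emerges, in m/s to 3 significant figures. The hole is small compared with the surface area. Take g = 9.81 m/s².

Take point 1 at the surface (v₁ ≈ 0) and point 2 at the hole (at atmospheric pressure). Bernoulli: P₁ + ρg h = P_atm + ½ρv₂².
With P₁ − P_atm = 295000 Pa, v₂ = √(2gh + 2ΔP/ρ) = √(2·9.81·16.8 + 2·295000/858) = 31.9 m/s.

v ≈ 31.9 m/s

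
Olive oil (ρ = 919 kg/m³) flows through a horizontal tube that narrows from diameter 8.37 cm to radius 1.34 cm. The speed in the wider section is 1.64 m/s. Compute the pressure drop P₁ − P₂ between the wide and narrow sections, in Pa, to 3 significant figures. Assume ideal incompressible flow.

The volume flow rate is constant, so v₂ = (A₁/A₂)v₁ = (55.0/5.64)·1.64 = 16.0 m/s.
With no height change, Bernoulli's equation is P₁ + ½ρv₁² = P₂ + ½ρv₂².
P₁ − P₂ = ½·919·(16.0² − 1.64²) = ½·919·253 = 116000 Pa.

ΔP ≈ 116000 Pa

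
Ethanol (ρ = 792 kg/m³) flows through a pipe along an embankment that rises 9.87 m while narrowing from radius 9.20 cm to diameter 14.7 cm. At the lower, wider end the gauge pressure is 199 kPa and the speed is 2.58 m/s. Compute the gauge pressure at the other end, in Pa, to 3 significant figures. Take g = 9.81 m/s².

P₂ = 118000 Pa

Mass conservation (A₁v₁ = A₂v₂) gives v₂ = 2.58 × 266/170 = 4.04 m/s.
Energy conservation along the streamline gives P₂ = P₁ − ½ρ(v₂² − v₁²) − ρg(h₂ − h₁).
P₂ = 199000 + ½·792·(2.58² − 4.04²) − 792·9.81·(+9.87) = 199000 + (-3830) − (76700) = 118000 Pa.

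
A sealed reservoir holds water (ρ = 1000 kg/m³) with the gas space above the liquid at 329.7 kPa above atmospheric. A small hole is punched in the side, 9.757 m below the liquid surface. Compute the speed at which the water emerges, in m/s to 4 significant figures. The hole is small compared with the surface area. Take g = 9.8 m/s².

Take point 1 at the surface (v₁ ≈ 0) and point 2 at the hole (at atmospheric pressure). Bernoulli: P₁ + ρg h = P_atm + ½ρv₂².
With P₁ − P_atm = 329700 Pa, v₂ = √(2gh + 2ΔP/ρ) = √(2·9.8·9.757 + 2·329700/1000) = 29.17 m/s.

v ≈ 29.17 m/s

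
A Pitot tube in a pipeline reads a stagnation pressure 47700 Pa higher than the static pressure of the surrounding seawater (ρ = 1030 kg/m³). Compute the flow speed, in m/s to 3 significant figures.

The dynamic pressure equals the rise in static pressure at the stagnation point: ΔP = ½ρv².
v = √(2ΔP/ρ) = √(2·47700/1030) = 9.62 m/s.

9.62 m/s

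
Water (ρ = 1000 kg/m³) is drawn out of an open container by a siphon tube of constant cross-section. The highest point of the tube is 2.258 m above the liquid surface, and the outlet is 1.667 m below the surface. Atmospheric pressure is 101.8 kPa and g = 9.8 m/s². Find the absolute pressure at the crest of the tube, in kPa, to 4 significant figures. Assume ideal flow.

P_top = 63.33 kPa

From the surface to the outlet (both open to atmosphere, surface at rest): v = √(2g·h_out) = √(2·9.8·1.667) = 5.716 m/s.
With constant cross-section the crest speed equals v; applying Bernoulli from the surface up to the crest, P_top = P_atm − ½ρv² − ρg·h_top.
P_top = 101800 − ½·1000·5.716² − 1000·9.8·2.258 = 63330 Pa.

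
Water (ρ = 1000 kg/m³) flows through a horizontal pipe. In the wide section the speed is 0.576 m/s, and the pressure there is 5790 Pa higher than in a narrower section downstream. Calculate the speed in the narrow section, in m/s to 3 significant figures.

Along the level pipe P + ½ρv² is conserved, hence v₂² = v₁² + 2(P₁ − P₂)/ρ.
v₂ = √(0.576² + 2·5790/1000) = √(0.332 + 11.6) = 3.45 m/s.

v₂ ≈ 3.45 m/s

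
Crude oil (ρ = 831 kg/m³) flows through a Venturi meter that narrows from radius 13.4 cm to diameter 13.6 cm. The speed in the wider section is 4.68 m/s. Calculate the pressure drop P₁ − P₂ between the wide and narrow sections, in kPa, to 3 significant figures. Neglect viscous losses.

Continuity gives A₁v₁ = A₂v₂, so v₂ = (564 cm²)/(145 cm²) × 4.68 m/s = 18.2 m/s.
Along the horizontal streamline, P + ½ρv² is constant.
P₁ − P₂ = ½·831·(18.2² − 4.68²) = ½·831·308 = 128000 Pa.

ΔP = 128 kPa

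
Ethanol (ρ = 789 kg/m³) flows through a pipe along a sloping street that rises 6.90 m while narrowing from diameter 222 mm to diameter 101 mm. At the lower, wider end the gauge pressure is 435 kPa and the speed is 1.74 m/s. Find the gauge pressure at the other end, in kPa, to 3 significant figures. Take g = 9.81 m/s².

355 kPa

Mass conservation (A₁v₁ = A₂v₂) gives v₂ = 1.74 × 387/80.1 = 8.41 m/s.
Bernoulli: P₁ + ½ρv₁² + ρg h₁ = P₂ + ½ρv₂² + ρg h₂, so P₂ = P₁ + ½ρ(v₁² − v₂²) − ρg(h₂ − h₁).
P₂ = 435000 + ½·789·(1.74² − 8.41²) − 789·9.81·(+6.90) = 435000 + (-26700) − (53400) = 355000 Pa.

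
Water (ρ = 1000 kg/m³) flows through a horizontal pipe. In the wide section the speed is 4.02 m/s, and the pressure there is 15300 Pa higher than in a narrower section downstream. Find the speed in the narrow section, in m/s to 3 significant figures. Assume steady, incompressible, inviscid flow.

With h₁ = h₂, rearranging Bernoulli gives v₂ = √(v₁² + 2ΔP/ρ).
v₂ = √(4.02² + 2·15300/1000) = √(16.2 + 30.6) = 6.84 m/s.

v₂ = 6.84 m/s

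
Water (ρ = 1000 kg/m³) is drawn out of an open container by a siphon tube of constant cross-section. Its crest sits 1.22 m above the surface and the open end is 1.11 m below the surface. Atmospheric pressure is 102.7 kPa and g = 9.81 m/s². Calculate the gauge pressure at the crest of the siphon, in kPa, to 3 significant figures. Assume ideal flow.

P_gauge = -22.9 kPa

The outlet speed comes from Torricelli: v = √(2g·1.11) = 4.67 m/s.
The bore is uniform, so the speed at the crest is the same v. Bernoulli surface→crest: P_atm = P_top + ½ρv² + ρg·h_top.
P_top = 102700 − ½·1000·4.67² − 1000·9.81·1.22 = 79800 Pa. So P_gauge = P_top − P_atm = -22900 Pa.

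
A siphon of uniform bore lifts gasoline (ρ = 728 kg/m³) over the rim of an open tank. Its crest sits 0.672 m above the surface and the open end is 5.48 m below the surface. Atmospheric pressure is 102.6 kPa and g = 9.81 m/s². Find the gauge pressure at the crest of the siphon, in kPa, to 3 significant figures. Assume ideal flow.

P_gauge ≈ -43.9 kPa

The outlet speed comes from Torricelli: v = √(2g·5.48) = 10.4 m/s.
The bore is uniform, so the speed at the crest is the same v. Bernoulli surface→crest: P_atm = P_top + ½ρv² + ρg·h_top.
P_top = 102600 − ½·728·10.4² − 728·9.81·0.672 = 58700 Pa. So P_gauge = P_top − P_atm = -43900 Pa.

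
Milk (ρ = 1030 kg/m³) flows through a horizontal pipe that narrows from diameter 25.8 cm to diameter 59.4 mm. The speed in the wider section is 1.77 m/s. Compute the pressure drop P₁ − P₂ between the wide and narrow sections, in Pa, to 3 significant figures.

573000 Pa

Mass conservation (A₁v₁ = A₂v₂) gives v₂ = 1.77 × 523/27.7 = 33.4 m/s.
Bernoulli (h₁ = h₂): P₁ − P₂ = ½ρ(v₂² − v₁²).
P₁ − P₂ = ½·1030·(33.4² − 1.77²) = ½·1030·1110 = 573000 Pa.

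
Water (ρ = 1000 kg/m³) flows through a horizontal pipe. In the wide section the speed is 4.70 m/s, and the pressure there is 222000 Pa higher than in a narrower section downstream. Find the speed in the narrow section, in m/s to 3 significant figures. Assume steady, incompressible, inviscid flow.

Along the level pipe P + ½ρv² is conserved, hence v₂² = v₁² + 2(P₁ − P₂)/ρ.
v₂ = √(4.70² + 2·222000/1000) = √(22.1 + 444) = 21.6 m/s.

21.6 m/s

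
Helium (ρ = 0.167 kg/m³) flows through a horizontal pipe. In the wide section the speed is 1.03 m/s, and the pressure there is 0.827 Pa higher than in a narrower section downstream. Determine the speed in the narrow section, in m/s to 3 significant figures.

3.31 m/s

Horizontal Bernoulli: P₁ + ½ρv₁² = P₂ + ½ρv₂², so v₂² = v₁² + 2(P₁ − P₂)/ρ.
v₂ = √(1.03² + 2·0.827/0.167) = √(1.06 + 9.90) = 3.31 m/s.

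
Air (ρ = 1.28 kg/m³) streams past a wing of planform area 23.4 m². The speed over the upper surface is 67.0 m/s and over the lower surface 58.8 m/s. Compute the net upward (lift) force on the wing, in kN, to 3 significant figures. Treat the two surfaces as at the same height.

From P + ½ρv² = const at equal height, P_low − P_up = ½ρ(v_up² − v_low²).
ΔP = ½·1.28·(67.0² − 58.8²) = 660 Pa.
Lift = ΔP · A = 660 × 23.4 = 15400 N.

F ≈ 15.4 kN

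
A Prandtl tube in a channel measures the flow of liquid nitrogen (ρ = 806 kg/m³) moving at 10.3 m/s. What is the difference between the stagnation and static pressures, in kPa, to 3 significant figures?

ΔP = 42.8 kPa

Bernoulli between the free stream and the stagnation point: ½ρv² = P_stag − P_static.
ΔP = ½·806·10.3² = 42800 Pa.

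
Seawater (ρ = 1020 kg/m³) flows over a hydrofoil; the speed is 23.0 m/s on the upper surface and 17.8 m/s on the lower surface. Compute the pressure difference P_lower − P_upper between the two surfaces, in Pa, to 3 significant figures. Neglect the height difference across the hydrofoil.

ΔP ≈ 108000 Pa

Bernoulli (same height): P_lower − P_upper = ½ρ(v_upper² − v_lower²).
ΔP = ½·1020·(23.0² − 17.8²) = 108000 Pa.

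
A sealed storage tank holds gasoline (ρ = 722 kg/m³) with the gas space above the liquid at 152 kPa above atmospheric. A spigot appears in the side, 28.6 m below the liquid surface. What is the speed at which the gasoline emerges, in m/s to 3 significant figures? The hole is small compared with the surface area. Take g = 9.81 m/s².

Take point 1 at the surface (v₁ ≈ 0) and point 2 at the hole (at atmospheric pressure). Bernoulli: P₁ + ρg h = P_atm + ½ρv₂².
With P₁ − P_atm = 152000 Pa, v₂ = √(2gh + 2ΔP/ρ) = √(2·9.81·28.6 + 2·152000/722) = 31.3 m/s.

31.3 m/s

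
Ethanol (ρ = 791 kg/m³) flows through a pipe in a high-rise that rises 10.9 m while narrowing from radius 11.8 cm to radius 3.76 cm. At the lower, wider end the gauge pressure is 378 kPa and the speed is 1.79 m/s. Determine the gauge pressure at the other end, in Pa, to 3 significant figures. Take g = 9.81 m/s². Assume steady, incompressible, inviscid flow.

By continuity, v₂ = v₁·A₁/A₂ = 1.79·(437/44.4) = 17.6 m/s.
Bernoulli: P₁ + ½ρv₁² + ρg h₁ = P₂ + ½ρv₂² + ρg h₂, so P₂ = P₁ + ½ρ(v₁² − v₂²) − ρg(h₂ − h₁).
P₂ = 378000 + ½·791·(1.79² − 17.6²) − 791·9.81·(+10.9) = 378000 + (-122000) − (84600) = 172000 Pa.

P₂ ≈ 172000 Pa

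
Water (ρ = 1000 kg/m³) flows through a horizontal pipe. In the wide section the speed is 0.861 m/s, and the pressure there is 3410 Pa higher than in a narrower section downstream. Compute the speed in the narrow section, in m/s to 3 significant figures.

With h₁ = h₂, rearranging Bernoulli gives v₂ = √(v₁² + 2ΔP/ρ).
v₂ = √(0.861² + 2·3410/1000) = √(0.741 + 6.82) = 2.75 m/s.

v₂ ≈ 2.75 m/s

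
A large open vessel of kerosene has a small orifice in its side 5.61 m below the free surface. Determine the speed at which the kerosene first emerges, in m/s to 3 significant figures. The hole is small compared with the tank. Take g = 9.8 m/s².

Bernoulli from surface to hole (P equal, v_surface ≈ 0): v = √(2gh) = √(2×9.8×5.61) = 10.5 m/s.

10.5 m/s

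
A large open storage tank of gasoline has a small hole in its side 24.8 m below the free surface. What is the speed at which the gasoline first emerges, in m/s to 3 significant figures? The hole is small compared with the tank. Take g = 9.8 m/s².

Bernoulli from surface to hole (P equal, v_surface ≈ 0): v = √(2gh) = √(2×9.8×24.8) = 22.0 m/s.

v = 22.0 m/s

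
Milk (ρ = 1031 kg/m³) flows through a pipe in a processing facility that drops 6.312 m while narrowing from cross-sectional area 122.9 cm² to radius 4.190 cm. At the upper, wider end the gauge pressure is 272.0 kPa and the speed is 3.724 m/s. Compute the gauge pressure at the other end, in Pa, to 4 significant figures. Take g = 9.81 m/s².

By continuity, v₂ = v₁·A₁/A₂ = 3.724·(122.9/55.15) = 8.298 m/s.
Bernoulli: P₁ + ½ρv₁² + ρg h₁ = P₂ + ½ρv₂² + ρg h₂, so P₂ = P₁ + ½ρ(v₁² − v₂²) − ρg(h₂ − h₁).
P₂ = 272000 + ½·1031·(3.724² − 8.298²) − 1031·9.81·(−6.312) = 272000 + (-28350) − (-63840) = 307500 Pa.

P₂ = 307500 Pa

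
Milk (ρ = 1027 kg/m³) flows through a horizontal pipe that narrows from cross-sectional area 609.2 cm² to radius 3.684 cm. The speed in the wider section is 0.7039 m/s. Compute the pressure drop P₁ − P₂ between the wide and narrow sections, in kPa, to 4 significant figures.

The volume flow rate is constant, so v₂ = (A₁/A₂)v₁ = (609.2/42.64)·0.7039 = 10.06 m/s.
Along the horizontal streamline, P + ½ρv² is constant.
P₁ − P₂ = ½·1027·(10.06² − 0.7039²) = ½·1027·100.7 = 51690 Pa.

ΔP = 51.69 kPa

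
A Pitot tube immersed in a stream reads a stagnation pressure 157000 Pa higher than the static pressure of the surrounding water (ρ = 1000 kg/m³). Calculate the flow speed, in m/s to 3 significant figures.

v ≈ 17.7 m/s

At the stagnation point the flow is brought to rest, so Bernoulli gives P_stag − P_static = ½ρv².
v = √(2ΔP/ρ) = √(2·157000/1000) = 17.7 m/s.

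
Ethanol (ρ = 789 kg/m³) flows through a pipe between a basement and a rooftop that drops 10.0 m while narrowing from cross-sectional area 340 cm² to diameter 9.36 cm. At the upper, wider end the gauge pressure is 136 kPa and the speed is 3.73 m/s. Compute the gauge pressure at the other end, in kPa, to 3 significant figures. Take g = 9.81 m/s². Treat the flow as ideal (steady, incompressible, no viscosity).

Continuity gives A₁v₁ = A₂v₂, so v₂ = (340 cm²)/(68.8 cm²) × 3.73 m/s = 18.4 m/s.
Bernoulli: P₁ + ½ρv₁² + ρg h₁ = P₂ + ½ρv₂² + ρg h₂, so P₂ = P₁ + ½ρ(v₁² − v₂²) − ρg(h₂ − h₁).
P₂ = 136000 + ½·789·(3.73² − 18.4²) − 789·9.81·(−10.0) = 136000 + (-129000) − (-77400) = 84900 Pa.

P₂ = 84.9 kPa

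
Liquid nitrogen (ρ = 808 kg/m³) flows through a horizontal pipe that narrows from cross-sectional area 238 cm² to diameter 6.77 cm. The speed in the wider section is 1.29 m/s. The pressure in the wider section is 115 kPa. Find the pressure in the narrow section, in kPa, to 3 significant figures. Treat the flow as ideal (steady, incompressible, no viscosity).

By continuity, v₂ = v₁·A₁/A₂ = 1.29·(238/36.0) = 8.53 m/s.
The pipe is horizontal, so Bernoulli reduces to P₁ + ½ρv₁² = P₂ + ½ρv₂².
P₂ = P₁ − ½ρ(v₂² − v₁²) = 115000 − ½·808·(8.53² − 1.29²) = 115000 − 28700 = 86300 Pa.

P₂ = 86.3 kPa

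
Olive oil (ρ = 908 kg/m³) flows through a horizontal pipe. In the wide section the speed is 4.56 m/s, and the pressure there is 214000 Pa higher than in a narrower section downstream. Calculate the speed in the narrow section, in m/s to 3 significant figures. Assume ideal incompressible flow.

22.2 m/s

Horizontal Bernoulli: P₁ + ½ρv₁² = P₂ + ½ρv₂², so v₂² = v₁² + 2(P₁ − P₂)/ρ.
v₂ = √(4.56² + 2·214000/908) = √(20.8 + 471) = 22.2 m/s.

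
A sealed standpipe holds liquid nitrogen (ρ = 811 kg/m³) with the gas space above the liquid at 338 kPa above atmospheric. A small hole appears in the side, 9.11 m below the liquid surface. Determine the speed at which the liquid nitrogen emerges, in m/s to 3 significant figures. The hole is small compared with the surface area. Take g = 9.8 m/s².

Take point 1 at the surface (v₁ ≈ 0) and point 2 at the hole (at atmospheric pressure). Bernoulli: P₁ + ρg h = P_atm + ½ρv₂².
With P₁ − P_atm = 338000 Pa, v₂ = √(2gh + 2ΔP/ρ) = √(2·9.8·9.11 + 2·338000/811) = 31.8 m/s.

v ≈ 31.8 m/s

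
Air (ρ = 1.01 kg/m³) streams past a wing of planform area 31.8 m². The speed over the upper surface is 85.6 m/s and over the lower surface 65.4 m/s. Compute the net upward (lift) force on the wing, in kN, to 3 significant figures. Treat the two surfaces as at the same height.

49.0 kN

From P + ½ρv² = const at equal height, P_low − P_up = ½ρ(v_up² − v_low²).
ΔP = ½·1.01·(85.6² − 65.4²) = 1540 Pa.
Lift = ΔP · A = 1540 × 31.8 = 49000 N.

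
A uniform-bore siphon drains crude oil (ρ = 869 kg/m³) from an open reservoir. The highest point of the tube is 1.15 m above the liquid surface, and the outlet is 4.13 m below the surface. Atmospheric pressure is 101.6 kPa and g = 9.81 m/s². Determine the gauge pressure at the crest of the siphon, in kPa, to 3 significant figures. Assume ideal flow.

The outlet speed comes from Torricelli: v = √(2g·4.13) = 9.00 m/s.
The bore is uniform, so the speed at the crest is the same v. Bernoulli surface→crest: P_atm = P_top + ½ρv² + ρg·h_top.
P_top = 101600 − ½·869·9.00² − 869·9.81·1.15 = 56600 Pa. So P_gauge = P_top − P_atm = -45000 Pa.

P_gauge ≈ -45.0 kPa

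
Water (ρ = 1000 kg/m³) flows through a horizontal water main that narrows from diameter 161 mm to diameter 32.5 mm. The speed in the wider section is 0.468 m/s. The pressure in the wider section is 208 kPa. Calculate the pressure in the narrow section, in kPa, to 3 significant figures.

P₂ = 142 kPa

Continuity gives A₁v₁ = A₂v₂, so v₂ = (204 cm²)/(8.30 cm²) × 0.468 m/s = 11.5 m/s.
With no height change, Bernoulli's equation is P₁ + ½ρv₁² = P₂ + ½ρv₂².
P₂ = P₁ − ½ρ(v₂² − v₁²) = 208000 − ½·1000·(11.5² − 0.468²) = 208000 − 65800 = 142000 Pa.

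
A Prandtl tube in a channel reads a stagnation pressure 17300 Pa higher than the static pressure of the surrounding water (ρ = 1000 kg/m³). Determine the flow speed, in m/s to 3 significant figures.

The dynamic pressure equals the rise in static pressure at the stagnation point: ΔP = ½ρv².
v = √(2ΔP/ρ) = √(2·17300/1000) = 5.88 m/s.

v ≈ 5.88 m/s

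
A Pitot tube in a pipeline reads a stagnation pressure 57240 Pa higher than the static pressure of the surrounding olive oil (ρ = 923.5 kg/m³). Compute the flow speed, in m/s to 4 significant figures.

v ≈ 11.13 m/s

At the stagnation point the flow is brought to rest, so Bernoulli gives P_stag − P_static = ½ρv².
v = √(2ΔP/ρ) = √(2·57240/923.5) = 11.13 m/s.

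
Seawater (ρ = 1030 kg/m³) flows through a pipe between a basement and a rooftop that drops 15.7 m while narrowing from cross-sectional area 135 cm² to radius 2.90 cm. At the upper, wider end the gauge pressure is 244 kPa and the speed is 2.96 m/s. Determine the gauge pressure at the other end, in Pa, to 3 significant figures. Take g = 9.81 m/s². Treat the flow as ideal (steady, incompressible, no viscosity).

By continuity, v₂ = v₁·A₁/A₂ = 2.96·(135/26.4) = 15.1 m/s.
Applying Bernoulli between the two ends and solving for P₂: P₂ = P₁ + ½ρ(v₁² − v₂²) − ρgΔh.
P₂ = 244000 + ½·1030·(2.96² − 15.1²) − 1030·9.81·(−15.7) = 244000 + (-113000) − (-159000) = 289000 Pa.

P₂ = 289000 Pa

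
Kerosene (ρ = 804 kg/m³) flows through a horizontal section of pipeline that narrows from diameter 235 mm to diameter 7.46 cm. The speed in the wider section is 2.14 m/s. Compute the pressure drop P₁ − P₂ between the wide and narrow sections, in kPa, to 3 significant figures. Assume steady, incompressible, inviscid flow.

By continuity, v₂ = v₁·A₁/A₂ = 2.14·(434/43.7) = 21.2 m/s.
With no height change, Bernoulli's equation is P₁ + ½ρv₁² = P₂ + ½ρv₂².
P₁ − P₂ = ½·804·(21.2² − 2.14²) = ½·804·446 = 179000 Pa.

ΔP = 179 kPa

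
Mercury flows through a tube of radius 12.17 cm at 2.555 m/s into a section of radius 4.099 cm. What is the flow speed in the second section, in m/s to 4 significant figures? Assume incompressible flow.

v₂ = 22.52 m/s

Continuity gives A₁v₁ = A₂v₂, so v₂ = (465.3 cm²)/(52.78 cm²) × 2.555 m/s = 22.52 m/s.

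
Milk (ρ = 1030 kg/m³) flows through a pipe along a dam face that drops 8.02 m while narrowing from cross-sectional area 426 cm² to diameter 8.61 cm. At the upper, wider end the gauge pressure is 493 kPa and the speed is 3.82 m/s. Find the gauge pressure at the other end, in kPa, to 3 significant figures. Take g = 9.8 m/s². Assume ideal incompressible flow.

P₂ = 179 kPa

By continuity, v₂ = v₁·A₁/A₂ = 3.82·(426/58.2) = 27.9 m/s.
Energy conservation along the streamline gives P₂ = P₁ − ½ρ(v₂² − v₁²) − ρg(h₂ − h₁).
P₂ = 493000 + ½·1030·(3.82² − 27.9²) − 1030·9.8·(−8.02) = 493000 + (-395000) − (-81000) = 179000 Pa.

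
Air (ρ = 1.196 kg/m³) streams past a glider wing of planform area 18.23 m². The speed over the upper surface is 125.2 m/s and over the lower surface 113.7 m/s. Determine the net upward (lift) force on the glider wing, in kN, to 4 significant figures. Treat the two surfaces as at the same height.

F ≈ 29.95 kN

With equal heights on the two surfaces, Bernoulli gives P_lower − P_upper = ½ρ(v_upper² − v_lower²).
ΔP = ½·1.196·(125.2² − 113.7²) = 1643 Pa.
Lift = ΔP · A = 1643 × 18.23 = 29950 N.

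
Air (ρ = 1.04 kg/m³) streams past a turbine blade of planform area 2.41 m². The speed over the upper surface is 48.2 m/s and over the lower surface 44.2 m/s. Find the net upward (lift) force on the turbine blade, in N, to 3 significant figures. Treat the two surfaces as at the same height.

F = 463 N

From P + ½ρv² = const at equal height, P_low − P_up = ½ρ(v_up² − v_low²).
ΔP = ½·1.04·(48.2² − 44.2²) = 192 Pa.
Lift = ΔP · A = 192 × 2.41 = 463 N.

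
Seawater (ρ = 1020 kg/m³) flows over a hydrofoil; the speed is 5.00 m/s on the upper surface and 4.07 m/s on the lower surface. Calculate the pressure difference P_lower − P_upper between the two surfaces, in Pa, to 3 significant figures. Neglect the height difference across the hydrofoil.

Bernoulli (same height): P_lower − P_upper = ½ρ(v_upper² − v_lower²).
ΔP = ½·1020·(5.00² − 4.07²) = 4300 Pa.

ΔP ≈ 4300 Pa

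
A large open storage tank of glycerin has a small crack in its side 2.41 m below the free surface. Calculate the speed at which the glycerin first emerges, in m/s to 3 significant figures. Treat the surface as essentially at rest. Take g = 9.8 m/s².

The surface is effectively still and both ends are open, so ½v² = gh and v = √(2·9.8·2.41) = 6.87 m/s.

6.87 m/s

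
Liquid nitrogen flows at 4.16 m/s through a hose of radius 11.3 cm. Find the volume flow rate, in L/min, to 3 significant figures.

Q = A·v = 0.0401 m² × 4.16 m/s = 0.167 m³/s.
Converting: 0.167 m³/s × 60000 = 10000 L/min.

10000 L/min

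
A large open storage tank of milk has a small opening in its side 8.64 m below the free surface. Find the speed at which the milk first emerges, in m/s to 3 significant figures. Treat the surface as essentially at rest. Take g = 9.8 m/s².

v ≈ 13.0 m/s

The surface is effectively still and both ends are open, so ½v² = gh and v = √(2·9.8·8.64) = 13.0 m/s.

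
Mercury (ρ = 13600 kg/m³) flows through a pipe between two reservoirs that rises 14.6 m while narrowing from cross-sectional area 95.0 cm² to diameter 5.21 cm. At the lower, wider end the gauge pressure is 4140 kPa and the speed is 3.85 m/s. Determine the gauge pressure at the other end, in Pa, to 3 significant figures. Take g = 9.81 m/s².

Mass conservation (A₁v₁ = A₂v₂) gives v₂ = 3.85 × 95.0/21.3 = 17.2 m/s.
Energy conservation along the streamline gives P₂ = P₁ − ½ρ(v₂² − v₁²) − ρg(h₂ − h₁).
P₂ = 4140000 + ½·13600·(3.85² − 17.2²) − 13600·9.81·(+14.6) = 4140000 + (-1900000) − (1950000) = 291000 Pa.

P₂ ≈ 291000 Pa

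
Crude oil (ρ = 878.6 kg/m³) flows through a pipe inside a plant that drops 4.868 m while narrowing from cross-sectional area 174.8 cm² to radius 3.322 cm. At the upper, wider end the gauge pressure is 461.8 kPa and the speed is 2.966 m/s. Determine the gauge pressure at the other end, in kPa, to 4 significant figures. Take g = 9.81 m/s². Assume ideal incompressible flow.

By continuity, v₂ = v₁·A₁/A₂ = 2.966·(174.8/34.67) = 14.95 m/s.
Bernoulli: P₁ + ½ρv₁² + ρg h₁ = P₂ + ½ρv₂² + ρg h₂, so P₂ = P₁ + ½ρ(v₁² − v₂²) − ρg(h₂ − h₁).
P₂ = 461800 + ½·878.6·(2.966² − 14.95²) − 878.6·9.81·(−4.868) = 461800 + (-94380) − (-41960) = 409400 Pa.

P₂ = 409.4 kPa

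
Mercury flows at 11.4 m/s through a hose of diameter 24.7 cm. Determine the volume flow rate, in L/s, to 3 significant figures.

Q = A·v = 0.0479 m² × 11.4 m/s = 0.546 m³/s.
Converting: 0.546 m³/s × 1000 = 546 L/s.

Q ≈ 546 L/s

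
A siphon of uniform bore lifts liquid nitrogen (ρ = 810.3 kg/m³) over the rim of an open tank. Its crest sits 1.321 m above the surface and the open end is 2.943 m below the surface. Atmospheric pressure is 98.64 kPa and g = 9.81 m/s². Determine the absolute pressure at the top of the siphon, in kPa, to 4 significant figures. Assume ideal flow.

P_top = 64.75 kPa

The outlet speed comes from Torricelli: v = √(2g·2.943) = 7.599 m/s.
With constant cross-section the crest speed equals v; applying Bernoulli from the surface up to the crest, P_top = P_atm − ½ρv² − ρg·h_top.
P_top = 98640 − ½·810.3·7.599² − 810.3·9.81·1.321 = 64750 Pa.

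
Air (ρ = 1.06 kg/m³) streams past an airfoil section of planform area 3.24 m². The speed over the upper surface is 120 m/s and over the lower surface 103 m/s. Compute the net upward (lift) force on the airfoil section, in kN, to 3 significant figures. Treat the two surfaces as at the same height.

F ≈ 6.51 kN

The faster flow above has the lower pressure; Bernoulli (same height) gives ΔP = ½ρ(v_up² − v_low²).
ΔP = ½·1.06·(120² − 103²) = 2010 Pa.
Lift = ΔP · A = 2010 × 3.24 = 6510 N.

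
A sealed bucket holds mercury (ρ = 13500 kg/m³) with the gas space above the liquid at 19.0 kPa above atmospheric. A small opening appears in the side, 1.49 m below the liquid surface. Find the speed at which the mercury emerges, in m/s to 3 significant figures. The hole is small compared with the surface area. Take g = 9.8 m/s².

v ≈ 5.66 m/s

Take point 1 at the surface (v₁ ≈ 0) and point 2 at the hole (at atmospheric pressure). Bernoulli: P₁ + ρg h = P_atm + ½ρv₂².
With P₁ − P_atm = 19000 Pa, v₂ = √(2gh + 2ΔP/ρ) = √(2·9.8·1.49 + 2·19000/13500) = 5.66 m/s.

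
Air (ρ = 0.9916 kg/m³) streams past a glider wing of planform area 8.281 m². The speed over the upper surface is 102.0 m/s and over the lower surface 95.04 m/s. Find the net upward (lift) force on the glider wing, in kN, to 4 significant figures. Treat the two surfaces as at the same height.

With equal heights on the two surfaces, Bernoulli gives P_lower − P_upper = ½ρ(v_upper² − v_lower²).
ΔP = ½·0.9916·(102.0² − 95.04²) = 679.9 Pa.
Lift = ΔP · A = 679.9 × 8.281 = 5631 N.

F ≈ 5.631 kN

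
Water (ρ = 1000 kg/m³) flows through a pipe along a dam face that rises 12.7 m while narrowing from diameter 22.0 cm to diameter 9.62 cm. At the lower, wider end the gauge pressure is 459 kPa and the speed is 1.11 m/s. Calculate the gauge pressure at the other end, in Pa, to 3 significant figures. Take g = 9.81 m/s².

Mass conservation (A₁v₁ = A₂v₂) gives v₂ = 1.11 × 380/72.7 = 5.81 m/s.
Energy conservation along the streamline gives P₂ = P₁ − ½ρ(v₂² − v₁²) − ρg(h₂ − h₁).
P₂ = 459000 + ½·1000·(1.11² − 5.81²) − 1000·9.81·(+12.7) = 459000 + (-16200) − (125000) = 318000 Pa.

P₂ ≈ 318000 Pa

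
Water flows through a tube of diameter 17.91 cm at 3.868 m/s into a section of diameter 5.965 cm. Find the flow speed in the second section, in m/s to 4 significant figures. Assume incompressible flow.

v₂ ≈ 34.87 m/s

Mass conservation (A₁v₁ = A₂v₂) gives v₂ = 3.868 × 251.9/27.95 = 34.87 m/s.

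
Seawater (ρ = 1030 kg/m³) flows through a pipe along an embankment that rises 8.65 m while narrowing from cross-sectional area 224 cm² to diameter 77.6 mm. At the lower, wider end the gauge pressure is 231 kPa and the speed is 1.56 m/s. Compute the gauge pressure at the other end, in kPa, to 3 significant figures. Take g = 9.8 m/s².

P₂ ≈ 117 kPa

The volume flow rate is constant, so v₂ = (A₁/A₂)v₁ = (224/47.3)·1.56 = 7.39 m/s.
Energy conservation along the streamline gives P₂ = P₁ − ½ρ(v₂² − v₁²) − ρg(h₂ − h₁).
P₂ = 231000 + ½·1030·(1.56² − 7.39²) − 1030·9.8·(+8.65) = 231000 + (-26900) − (87300) = 117000 Pa.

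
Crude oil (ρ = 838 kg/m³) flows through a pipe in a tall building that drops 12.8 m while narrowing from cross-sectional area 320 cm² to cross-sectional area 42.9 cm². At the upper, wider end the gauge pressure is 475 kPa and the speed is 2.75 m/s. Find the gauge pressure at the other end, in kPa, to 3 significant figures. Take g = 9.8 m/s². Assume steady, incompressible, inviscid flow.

Continuity gives A₁v₁ = A₂v₂, so v₂ = (320 cm²)/(42.9 cm²) × 2.75 m/s = 20.5 m/s.
Energy conservation along the streamline gives P₂ = P₁ − ½ρ(v₂² − v₁²) − ρg(h₂ − h₁).
P₂ = 475000 + ½·838·(2.75² − 20.5²) − 838·9.8·(−12.8) = 475000 + (-173000) − (-105000) = 407000 Pa.

407 kPa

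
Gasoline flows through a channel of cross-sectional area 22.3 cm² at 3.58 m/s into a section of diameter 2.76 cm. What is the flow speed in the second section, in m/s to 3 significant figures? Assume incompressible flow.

Mass conservation (A₁v₁ = A₂v₂) gives v₂ = 3.58 × 22.3/5.98 = 13.3 m/s.

v₂ = 13.3 m/s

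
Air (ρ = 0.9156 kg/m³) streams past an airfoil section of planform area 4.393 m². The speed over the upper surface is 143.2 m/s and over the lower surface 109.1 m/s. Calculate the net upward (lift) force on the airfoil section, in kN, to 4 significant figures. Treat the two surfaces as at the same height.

The faster flow above has the lower pressure; Bernoulli (same height) gives ΔP = ½ρ(v_up² − v_low²).
ΔP = ½·0.9156·(143.2² − 109.1²) = 3939 Pa.
Lift = ΔP · A = 3939 × 4.393 = 17300 N.

17.30 kN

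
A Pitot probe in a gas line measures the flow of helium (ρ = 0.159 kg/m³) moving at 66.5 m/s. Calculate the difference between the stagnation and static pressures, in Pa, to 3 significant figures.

At the stagnation point the flow is brought to rest, so Bernoulli gives P_stag − P_static = ½ρv².
ΔP = ½·0.159·66.5² = 352 Pa.

ΔP ≈ 352 Pa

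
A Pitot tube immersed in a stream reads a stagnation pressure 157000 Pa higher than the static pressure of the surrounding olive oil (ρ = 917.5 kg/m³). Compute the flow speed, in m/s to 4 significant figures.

18.50 m/s

At the stagnation point the flow is brought to rest, so Bernoulli gives P_stag − P_static = ½ρv².
v = √(2ΔP/ρ) = √(2·157000/917.5) = 18.50 m/s.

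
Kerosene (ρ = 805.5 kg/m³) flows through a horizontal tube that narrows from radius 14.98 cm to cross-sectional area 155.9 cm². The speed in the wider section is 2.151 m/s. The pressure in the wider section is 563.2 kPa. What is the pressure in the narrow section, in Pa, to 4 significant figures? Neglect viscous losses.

By continuity, v₂ = v₁·A₁/A₂ = 2.151·(705.0/155.9) = 9.727 m/s.
The pipe is horizontal, so Bernoulli reduces to P₁ + ½ρv₁² = P₂ + ½ρv₂².
P₂ = P₁ − ½ρ(v₂² − v₁²) = 563200 − ½·805.5·(9.727² − 2.151²) = 563200 − 36240 = 527000 Pa.

P₂ ≈ 527000 Pa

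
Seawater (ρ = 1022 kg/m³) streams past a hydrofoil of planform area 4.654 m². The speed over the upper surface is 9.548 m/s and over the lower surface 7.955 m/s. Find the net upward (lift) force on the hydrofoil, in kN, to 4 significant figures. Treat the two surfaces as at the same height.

The faster flow above has the lower pressure; Bernoulli (same height) gives ΔP = ½ρ(v_up² − v_low²).
ΔP = ½·1022·(9.548² − 7.955²) = 14250 Pa.
Lift = ΔP · A = 14250 × 4.654 = 66310 N.

F ≈ 66.31 kN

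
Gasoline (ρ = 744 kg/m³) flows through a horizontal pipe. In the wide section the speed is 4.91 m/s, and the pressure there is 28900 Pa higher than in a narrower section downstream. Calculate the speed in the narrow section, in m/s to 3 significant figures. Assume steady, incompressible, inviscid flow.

v₂ ≈ 10.1 m/s

Along the level pipe P + ½ρv² is conserved, hence v₂² = v₁² + 2(P₁ − P₂)/ρ.
v₂ = √(4.91² + 2·28900/744) = √(24.1 + 77.7) = 10.1 m/s.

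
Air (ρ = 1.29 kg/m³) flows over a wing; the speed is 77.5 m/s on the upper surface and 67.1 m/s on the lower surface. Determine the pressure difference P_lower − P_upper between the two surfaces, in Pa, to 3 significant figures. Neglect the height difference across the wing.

ΔP = 970 Pa

The pressure is lower where the speed is higher: ΔP = ½ρ(v_up² − v_low²).
ΔP = ½·1.29·(77.5² − 67.1²) = 970 Pa.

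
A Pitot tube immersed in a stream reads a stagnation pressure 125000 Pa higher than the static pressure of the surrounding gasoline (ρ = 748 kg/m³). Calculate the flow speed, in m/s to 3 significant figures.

v ≈ 18.3 m/s

Bernoulli between the free stream and the stagnation point: ½ρv² = P_stag − P_static.
v = √(2ΔP/ρ) = √(2·125000/748) = 18.3 m/s.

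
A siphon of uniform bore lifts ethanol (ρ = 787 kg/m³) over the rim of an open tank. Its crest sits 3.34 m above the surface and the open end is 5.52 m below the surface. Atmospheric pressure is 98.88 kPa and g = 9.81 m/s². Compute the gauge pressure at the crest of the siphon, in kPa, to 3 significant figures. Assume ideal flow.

The outlet speed comes from Torricelli: v = √(2g·5.52) = 10.4 m/s.
The bore is uniform, so the speed at the crest is the same v. Bernoulli surface→crest: P_atm = P_top + ½ρv² + ρg·h_top.
P_top = 98880 − ½·787·10.4² − 787·9.81·3.34 = 30500 Pa. So P_gauge = P_top − P_atm = -68400 Pa.

P_gauge ≈ -68.4 kPa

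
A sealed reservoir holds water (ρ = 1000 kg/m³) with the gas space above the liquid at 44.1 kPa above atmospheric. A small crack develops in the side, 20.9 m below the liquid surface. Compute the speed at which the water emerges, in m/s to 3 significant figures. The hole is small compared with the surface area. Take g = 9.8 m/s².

22.3 m/s

Take point 1 at the surface (v₁ ≈ 0) and point 2 at the hole (at atmospheric pressure). Bernoulli: P₁ + ρg h = P_atm + ½ρv₂².
With P₁ − P_atm = 44100 Pa, v₂ = √(2gh + 2ΔP/ρ) = √(2·9.8·20.9 + 2·44100/1000) = 22.3 m/s.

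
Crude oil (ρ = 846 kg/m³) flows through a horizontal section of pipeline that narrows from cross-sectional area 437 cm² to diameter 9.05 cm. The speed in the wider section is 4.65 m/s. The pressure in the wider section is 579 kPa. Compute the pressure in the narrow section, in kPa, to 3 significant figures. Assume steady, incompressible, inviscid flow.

Continuity gives A₁v₁ = A₂v₂, so v₂ = (437 cm²)/(64.3 cm²) × 4.65 m/s = 31.6 m/s.
Bernoulli (h₁ = h₂): P₁ − P₂ = ½ρ(v₂² − v₁²).
P₂ = P₁ − ½ρ(v₂² − v₁²) = 579000 − ½·846·(31.6² − 4.65²) = 579000 − 413000 = 166000 Pa.

P₂ ≈ 166 kPa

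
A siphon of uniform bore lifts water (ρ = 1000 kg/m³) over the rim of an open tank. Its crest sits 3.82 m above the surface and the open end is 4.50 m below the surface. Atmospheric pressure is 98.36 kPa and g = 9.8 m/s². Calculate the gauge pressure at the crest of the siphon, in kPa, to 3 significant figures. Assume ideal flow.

P_gauge ≈ -81.5 kPa

From the surface to the outlet (both open to atmosphere, surface at rest): v = √(2g·h_out) = √(2·9.8·4.50) = 9.39 m/s.
Continuity keeps v the same throughout the tube; from surface to crest, P_atm + 0 = P_top + ½ρv² + ρg·h_top.
P_top = 98360 − ½·1000·9.39² − 1000·9.8·3.82 = 16800 Pa. So P_gauge = P_top − P_atm = -81500 Pa.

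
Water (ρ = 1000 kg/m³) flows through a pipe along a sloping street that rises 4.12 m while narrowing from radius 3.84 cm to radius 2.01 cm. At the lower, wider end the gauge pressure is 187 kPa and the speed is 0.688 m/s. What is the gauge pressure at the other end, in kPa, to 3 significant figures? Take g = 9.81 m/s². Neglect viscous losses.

Mass conservation (A₁v₁ = A₂v₂) gives v₂ = 0.688 × 46.3/12.7 = 2.51 m/s.
Applying Bernoulli between the two ends and solving for P₂: P₂ = P₁ + ½ρ(v₁² − v₂²) − ρgΔh.
P₂ = 187000 + ½·1000·(0.688² − 2.51²) − 1000·9.81·(+4.12) = 187000 + (-2920) − (40400) = 144000 Pa.

144 kPa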